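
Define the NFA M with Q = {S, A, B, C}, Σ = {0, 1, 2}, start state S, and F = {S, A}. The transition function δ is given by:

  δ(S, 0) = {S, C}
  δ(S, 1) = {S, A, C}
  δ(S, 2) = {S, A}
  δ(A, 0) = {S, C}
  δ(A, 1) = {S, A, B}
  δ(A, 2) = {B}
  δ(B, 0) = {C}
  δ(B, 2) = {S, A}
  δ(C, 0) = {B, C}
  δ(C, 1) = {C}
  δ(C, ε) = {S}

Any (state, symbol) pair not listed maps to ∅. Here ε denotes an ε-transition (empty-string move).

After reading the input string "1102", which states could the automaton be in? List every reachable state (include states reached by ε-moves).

{S, A}

Start in {S}.
Read '1': {S} → {S, A, C}.
Read '1': {S, A, C} → {S, A, B, C}.
Read '0': {S, A, B, C} → {S, B, C}.
Read '2': {S, B, C} → {S, A}.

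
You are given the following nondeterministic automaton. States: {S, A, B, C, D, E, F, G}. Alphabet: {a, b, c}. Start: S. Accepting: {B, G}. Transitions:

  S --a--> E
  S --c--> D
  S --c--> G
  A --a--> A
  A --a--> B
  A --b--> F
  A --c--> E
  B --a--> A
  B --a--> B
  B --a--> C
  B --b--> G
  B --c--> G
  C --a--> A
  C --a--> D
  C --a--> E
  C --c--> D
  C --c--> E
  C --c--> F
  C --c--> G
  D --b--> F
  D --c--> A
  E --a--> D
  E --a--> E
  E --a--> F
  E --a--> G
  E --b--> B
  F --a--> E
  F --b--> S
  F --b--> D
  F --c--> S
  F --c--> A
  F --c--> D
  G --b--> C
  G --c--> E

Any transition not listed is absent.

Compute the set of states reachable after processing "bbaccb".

∅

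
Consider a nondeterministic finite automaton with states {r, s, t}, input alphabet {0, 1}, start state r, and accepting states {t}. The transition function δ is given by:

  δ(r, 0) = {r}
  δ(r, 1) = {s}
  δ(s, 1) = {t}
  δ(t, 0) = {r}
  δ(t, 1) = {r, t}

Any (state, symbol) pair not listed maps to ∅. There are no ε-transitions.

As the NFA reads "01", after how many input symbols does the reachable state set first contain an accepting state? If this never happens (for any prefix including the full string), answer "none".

Start in {r}.
Read '0': r→{r}; now {r}.
Read '1': r→{s}; now {s}.
No reachable set along the way intersects F.

none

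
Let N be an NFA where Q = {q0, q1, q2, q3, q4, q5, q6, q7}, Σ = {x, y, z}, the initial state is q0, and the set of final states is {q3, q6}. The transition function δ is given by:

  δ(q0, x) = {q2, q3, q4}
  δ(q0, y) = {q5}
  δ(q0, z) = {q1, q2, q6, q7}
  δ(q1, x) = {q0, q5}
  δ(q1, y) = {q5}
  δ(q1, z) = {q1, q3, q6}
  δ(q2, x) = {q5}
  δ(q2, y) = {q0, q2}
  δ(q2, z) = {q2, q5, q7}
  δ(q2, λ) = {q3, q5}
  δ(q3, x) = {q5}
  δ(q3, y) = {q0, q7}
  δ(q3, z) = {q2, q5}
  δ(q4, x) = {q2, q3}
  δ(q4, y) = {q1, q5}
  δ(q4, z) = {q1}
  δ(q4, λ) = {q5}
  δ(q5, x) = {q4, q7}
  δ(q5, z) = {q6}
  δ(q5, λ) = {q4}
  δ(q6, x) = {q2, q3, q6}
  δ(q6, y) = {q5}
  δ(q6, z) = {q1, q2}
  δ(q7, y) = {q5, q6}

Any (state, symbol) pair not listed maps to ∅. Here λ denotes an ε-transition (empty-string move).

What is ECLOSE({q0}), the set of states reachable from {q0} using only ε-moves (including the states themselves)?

{q0}

Begin with {q0}.
No ε-moves leave this set, so the closure equals the set itself.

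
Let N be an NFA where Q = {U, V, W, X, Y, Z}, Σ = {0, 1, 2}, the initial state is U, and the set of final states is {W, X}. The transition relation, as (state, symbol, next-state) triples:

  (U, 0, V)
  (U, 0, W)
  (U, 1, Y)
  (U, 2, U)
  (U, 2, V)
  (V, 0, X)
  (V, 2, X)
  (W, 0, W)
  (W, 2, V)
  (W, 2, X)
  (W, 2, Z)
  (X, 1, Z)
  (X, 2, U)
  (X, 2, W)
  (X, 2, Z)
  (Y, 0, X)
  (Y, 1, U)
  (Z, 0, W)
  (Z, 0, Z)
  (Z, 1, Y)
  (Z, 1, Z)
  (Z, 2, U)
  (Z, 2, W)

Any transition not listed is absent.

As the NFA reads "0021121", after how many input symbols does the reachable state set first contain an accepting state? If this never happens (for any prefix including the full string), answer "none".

1

Start in {U}.
Read '0': {U} → {V, W}.
None of the earlier sets intersect F, but {V, W} does.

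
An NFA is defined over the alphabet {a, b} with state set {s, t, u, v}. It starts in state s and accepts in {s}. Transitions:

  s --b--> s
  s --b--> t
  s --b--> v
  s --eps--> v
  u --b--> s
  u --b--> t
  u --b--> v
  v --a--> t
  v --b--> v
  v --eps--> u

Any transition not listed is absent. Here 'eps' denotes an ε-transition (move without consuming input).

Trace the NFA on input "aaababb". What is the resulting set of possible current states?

Start: ε-closure({s}) = {s, u, v}.
Read 'a': {s, u, v} → {t}.
Read 'a': {t} → ∅.
The set is empty and remains empty for the remaining 5 symbols.

∅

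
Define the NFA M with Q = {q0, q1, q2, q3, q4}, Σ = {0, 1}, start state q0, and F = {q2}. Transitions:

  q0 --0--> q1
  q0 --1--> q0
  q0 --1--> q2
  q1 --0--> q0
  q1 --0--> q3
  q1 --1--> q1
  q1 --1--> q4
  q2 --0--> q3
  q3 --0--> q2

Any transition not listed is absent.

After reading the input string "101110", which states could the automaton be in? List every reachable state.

{q0, q3}

Start in {q0}.
Read '1': q0→{q0, q2}; now {q0, q2}.
Read '0': q0→{q1}, q2→{q3}; now {q1, q3}.
Read '1': q1→{q1, q4}, q3→∅; now {q1, q4}.
Read '1': q1→{q1, q4}, q4→∅; now {q1, q4}.
Read '1': q1→{q1, q4}, q4→∅; now {q1, q4}.
Read '0': q1→{q0, q3}, q4→∅; now {q0, q3}.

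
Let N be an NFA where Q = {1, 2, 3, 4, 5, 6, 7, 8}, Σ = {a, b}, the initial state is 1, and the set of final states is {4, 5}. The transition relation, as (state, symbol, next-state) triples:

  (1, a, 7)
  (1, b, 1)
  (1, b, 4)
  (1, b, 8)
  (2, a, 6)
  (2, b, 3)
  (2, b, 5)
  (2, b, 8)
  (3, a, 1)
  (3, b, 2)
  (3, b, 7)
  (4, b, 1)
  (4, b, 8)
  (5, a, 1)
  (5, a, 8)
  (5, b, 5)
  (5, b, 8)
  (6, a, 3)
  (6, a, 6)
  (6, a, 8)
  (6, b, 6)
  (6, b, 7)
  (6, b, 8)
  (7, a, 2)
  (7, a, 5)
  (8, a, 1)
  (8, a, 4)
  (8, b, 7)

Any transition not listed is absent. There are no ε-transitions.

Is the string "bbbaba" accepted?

Yes

Start in {1}.
Read 'b': {1} → {1, 4, 8}.
Read 'b': {1, 4, 8} → {1, 4, 7, 8}.
Read 'b': {1, 4, 7, 8} → {1, 4, 7, 8}.
Read 'a': {1, 4, 7, 8} → {1, 2, 4, 5, 7}.
Read 'b': {1, 2, 4, 5, 7} → {1, 3, 4, 5, 8}.
Read 'a': {1, 3, 4, 5, 8} → {1, 4, 7, 8}.
The final set {1, 4, 7, 8} contains the accepting state 4.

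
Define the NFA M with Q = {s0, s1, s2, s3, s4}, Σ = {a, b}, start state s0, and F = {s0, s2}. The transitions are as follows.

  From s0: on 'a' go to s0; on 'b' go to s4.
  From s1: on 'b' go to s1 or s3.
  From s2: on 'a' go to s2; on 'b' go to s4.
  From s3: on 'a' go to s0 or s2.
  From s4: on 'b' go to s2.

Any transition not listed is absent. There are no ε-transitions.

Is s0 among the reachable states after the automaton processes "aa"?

Yes

Start in {s0}.
Read 'a': s0→{s0}; now {s0}.
Read 'a': s0→{s0}; now {s0}.
State s0 is in {s0}.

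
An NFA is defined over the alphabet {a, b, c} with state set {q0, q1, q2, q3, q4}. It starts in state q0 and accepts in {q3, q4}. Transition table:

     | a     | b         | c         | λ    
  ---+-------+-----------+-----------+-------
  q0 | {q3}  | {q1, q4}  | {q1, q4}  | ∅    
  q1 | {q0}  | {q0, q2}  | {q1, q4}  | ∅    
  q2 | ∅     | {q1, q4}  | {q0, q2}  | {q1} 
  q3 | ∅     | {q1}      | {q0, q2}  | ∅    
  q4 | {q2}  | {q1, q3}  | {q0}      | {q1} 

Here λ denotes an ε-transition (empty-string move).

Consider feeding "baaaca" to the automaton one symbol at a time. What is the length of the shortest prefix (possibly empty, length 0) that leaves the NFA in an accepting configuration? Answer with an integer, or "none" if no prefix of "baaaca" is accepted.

1

Start in {q0}.
Read 'b': q0→{q1, q4}; now {q1, q4}.
None of the earlier sets intersect F, but {q1, q4} does.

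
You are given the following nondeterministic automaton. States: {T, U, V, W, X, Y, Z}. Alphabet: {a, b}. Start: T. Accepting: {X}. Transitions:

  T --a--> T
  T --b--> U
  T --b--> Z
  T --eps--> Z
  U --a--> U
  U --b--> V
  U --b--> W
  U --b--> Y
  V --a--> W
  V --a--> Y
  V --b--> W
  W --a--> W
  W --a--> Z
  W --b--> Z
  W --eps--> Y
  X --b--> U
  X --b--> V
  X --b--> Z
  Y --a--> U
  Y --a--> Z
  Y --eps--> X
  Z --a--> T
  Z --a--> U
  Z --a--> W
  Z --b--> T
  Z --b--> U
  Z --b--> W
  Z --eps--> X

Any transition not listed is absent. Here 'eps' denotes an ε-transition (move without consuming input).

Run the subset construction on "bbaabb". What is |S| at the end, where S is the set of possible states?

7

Start: ε-closure({T}) = {T, X, Z}.
Read 'b': T→{U, Z}, X→{U, V, Z}, Z→{T, U, W}; union {T, U, V, W, Z}; ε-closure = {T, U, V, W, X, Y, Z}.
Read 'b': T→{U, Z}, U→{V, W, Y}, V→{W}, W→{Z}, X→{U, V, Z}, Y→∅, Z→{T, U, W}; union {T, U, V, W, Y, Z}; ε-closure = {T, U, V, W, X, Y, Z}.
Read 'a': T→{T}, U→{U}, V→{W, Y}, W→{W, Z}, X→∅, Y→{U, Z}, Z→{T, U, W}; union {T, U, W, Y, Z}; ε-closure = {T, U, W, X, Y, Z}.
Read 'a': T→{T}, U→{U}, W→{W, Z}, X→∅, Y→{U, Z}, Z→{T, U, W}; union {T, U, W, Z}; ε-closure = {T, U, W, X, Y, Z}.
Read 'b': T→{U, Z}, U→{V, W, Y}, W→{Z}, X→{U, V, Z}, Y→∅, Z→{T, U, W}; union {T, U, V, W, Y, Z}; ε-closure = {T, U, V, W, X, Y, Z}.
Read 'b': T→{U, Z}, U→{V, W, Y}, V→{W}, W→{Z}, X→{U, V, Z}, Y→∅, Z→{T, U, W}; union {T, U, V, W, Y, Z}; ε-closure = {T, U, V, W, X, Y, Z}.
That set has 7 states.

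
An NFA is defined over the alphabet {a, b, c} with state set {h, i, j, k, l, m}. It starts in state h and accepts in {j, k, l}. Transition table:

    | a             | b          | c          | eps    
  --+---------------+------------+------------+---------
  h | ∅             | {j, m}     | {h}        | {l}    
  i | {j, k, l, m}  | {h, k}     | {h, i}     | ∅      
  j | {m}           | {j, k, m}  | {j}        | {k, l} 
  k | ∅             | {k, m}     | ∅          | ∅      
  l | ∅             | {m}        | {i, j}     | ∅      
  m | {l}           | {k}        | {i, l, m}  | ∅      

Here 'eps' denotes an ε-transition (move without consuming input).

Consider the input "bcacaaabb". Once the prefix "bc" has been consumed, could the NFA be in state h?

Start: ε-closure({h}) = {h, l}.
Read 'b': h→{j, m}, l→{m}; union {j, m}; ε-closure = {j, k, l, m}.
Read 'c': j→{j}, k→∅, l→{i, j}, m→{i, l, m}; union {i, j, l, m}; ε-closure = {i, j, k, l, m}.
State h is not in {i, j, k, l, m}.

No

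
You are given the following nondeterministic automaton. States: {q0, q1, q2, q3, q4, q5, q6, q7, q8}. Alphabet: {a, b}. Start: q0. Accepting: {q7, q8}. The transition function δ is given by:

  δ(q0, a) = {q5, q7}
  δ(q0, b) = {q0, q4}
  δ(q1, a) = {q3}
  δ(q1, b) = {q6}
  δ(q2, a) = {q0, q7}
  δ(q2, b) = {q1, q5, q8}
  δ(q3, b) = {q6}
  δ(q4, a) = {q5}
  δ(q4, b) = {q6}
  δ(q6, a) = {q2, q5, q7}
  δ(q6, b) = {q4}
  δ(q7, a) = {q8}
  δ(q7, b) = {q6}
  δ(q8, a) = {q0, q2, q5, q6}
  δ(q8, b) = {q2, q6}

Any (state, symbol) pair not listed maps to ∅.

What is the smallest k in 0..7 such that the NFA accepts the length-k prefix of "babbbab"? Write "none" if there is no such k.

2

Start in {q0}.
Read 'b': q0→{q0, q4}; now {q0, q4}.
Read 'a': q0→{q5, q7}, q4→{q5}; now {q5, q7}.
None of the earlier sets intersect F, but {q5, q7} does.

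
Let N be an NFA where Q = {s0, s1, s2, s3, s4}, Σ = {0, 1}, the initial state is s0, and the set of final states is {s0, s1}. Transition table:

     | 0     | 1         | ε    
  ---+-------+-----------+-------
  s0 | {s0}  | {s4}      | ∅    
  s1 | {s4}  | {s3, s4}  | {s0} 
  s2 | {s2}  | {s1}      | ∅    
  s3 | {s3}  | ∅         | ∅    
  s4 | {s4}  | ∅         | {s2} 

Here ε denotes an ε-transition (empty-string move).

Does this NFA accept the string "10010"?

Start in {s0}.
Read '1': s0→{s4}; union {s4}; ε-closure = {s2, s4}.
Read '0': s2→{s2}, s4→{s4}; now {s2, s4}.
Read '0': s2→{s2}, s4→{s4}; now {s2, s4}.
Read '1': s2→{s1}, s4→∅; union {s1}; ε-closure = {s0, s1}.
Read '0': s0→{s0}, s1→{s4}; union {s0, s4}; ε-closure = {s0, s2, s4}.
The final set {s0, s2, s4} contains the accepting state s0.

Yes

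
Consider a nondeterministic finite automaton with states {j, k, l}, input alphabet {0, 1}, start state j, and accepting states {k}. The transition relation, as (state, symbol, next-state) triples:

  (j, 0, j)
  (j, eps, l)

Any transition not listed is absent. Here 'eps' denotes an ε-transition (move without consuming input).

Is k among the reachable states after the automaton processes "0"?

No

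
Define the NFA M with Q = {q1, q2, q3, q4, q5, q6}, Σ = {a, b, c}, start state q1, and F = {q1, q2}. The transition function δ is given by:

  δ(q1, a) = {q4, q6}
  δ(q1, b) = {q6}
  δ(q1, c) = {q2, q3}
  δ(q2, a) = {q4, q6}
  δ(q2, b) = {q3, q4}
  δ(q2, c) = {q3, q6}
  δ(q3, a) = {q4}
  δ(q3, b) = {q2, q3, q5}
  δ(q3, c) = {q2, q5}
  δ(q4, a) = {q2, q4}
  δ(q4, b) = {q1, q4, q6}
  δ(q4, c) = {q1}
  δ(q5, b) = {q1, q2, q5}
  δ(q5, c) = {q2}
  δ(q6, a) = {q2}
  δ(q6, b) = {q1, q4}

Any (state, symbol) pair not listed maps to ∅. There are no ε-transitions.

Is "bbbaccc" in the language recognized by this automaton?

Start in {q1}.
Read 'b': {q1} → {q6}.
Read 'b': {q6} → {q1, q4}.
Read 'b': {q1, q4} → {q1, q4, q6}.
Read 'a': {q1, q4, q6} → {q2, q4, q6}.
Read 'c': {q2, q4, q6} → {q1, q3, q6}.
Read 'c': {q1, q3, q6} → {q2, q3, q5}.
Read 'c': {q2, q3, q5} → {q2, q3, q5, q6}.
The final set {q2, q3, q5, q6} contains the accepting state q2.

Yes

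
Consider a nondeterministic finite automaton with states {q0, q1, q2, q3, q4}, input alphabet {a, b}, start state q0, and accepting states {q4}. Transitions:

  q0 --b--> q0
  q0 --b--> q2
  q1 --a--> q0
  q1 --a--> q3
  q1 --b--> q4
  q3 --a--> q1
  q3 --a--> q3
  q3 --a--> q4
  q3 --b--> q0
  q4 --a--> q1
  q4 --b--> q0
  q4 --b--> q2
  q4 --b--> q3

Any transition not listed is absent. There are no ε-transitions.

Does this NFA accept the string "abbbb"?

No

Start in {q0}.
Read 'a': {q0} → ∅.
The set is empty and remains empty for the remaining 4 symbols.
The final set ∅ contains no accepting state.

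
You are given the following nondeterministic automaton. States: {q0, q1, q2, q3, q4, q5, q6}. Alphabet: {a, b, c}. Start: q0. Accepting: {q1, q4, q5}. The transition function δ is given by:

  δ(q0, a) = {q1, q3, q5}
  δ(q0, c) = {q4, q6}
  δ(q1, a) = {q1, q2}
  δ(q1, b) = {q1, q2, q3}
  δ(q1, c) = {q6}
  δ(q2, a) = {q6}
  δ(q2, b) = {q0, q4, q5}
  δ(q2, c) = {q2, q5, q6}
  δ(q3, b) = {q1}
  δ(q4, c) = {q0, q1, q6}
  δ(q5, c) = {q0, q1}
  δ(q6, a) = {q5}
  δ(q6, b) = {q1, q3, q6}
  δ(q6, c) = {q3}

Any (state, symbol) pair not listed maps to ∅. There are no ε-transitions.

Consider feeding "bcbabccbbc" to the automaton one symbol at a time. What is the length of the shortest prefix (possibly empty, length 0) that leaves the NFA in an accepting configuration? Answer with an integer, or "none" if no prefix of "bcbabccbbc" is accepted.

none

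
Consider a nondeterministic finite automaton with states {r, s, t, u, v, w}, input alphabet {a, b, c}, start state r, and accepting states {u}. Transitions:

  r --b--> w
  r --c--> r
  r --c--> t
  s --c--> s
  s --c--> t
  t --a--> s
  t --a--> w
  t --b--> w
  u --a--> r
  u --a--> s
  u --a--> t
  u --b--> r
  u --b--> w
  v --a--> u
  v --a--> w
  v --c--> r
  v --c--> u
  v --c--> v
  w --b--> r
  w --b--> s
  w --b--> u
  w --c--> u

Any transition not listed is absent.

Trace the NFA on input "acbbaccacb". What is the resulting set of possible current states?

∅

Start in {r}.
Read 'a': r→∅; now ∅.
The set is empty and remains empty for the remaining 9 symbols.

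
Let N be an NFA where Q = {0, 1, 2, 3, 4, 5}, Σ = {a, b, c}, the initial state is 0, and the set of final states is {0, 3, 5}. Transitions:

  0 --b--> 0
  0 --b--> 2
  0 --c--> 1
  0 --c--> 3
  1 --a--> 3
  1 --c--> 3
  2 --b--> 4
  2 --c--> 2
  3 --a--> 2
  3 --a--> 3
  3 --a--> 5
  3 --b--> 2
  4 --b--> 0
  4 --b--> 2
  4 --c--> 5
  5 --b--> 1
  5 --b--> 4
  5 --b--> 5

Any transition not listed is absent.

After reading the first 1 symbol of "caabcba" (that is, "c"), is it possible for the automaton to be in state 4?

No

Start in {0}.
Read 'c': 0→{1, 3}; now {1, 3}.
State 4 is not in {1, 3}.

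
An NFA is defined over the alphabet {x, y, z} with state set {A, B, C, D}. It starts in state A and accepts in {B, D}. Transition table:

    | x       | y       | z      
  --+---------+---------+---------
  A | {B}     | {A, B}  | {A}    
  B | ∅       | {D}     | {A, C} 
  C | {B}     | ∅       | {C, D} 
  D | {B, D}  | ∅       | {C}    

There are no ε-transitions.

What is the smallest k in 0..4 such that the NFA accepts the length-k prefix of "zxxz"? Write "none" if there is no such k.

2

Start in {A}.
Read 'z': {A} → {A}.
Read 'x': {A} → {B}.
None of the earlier sets intersect F, but {B} does.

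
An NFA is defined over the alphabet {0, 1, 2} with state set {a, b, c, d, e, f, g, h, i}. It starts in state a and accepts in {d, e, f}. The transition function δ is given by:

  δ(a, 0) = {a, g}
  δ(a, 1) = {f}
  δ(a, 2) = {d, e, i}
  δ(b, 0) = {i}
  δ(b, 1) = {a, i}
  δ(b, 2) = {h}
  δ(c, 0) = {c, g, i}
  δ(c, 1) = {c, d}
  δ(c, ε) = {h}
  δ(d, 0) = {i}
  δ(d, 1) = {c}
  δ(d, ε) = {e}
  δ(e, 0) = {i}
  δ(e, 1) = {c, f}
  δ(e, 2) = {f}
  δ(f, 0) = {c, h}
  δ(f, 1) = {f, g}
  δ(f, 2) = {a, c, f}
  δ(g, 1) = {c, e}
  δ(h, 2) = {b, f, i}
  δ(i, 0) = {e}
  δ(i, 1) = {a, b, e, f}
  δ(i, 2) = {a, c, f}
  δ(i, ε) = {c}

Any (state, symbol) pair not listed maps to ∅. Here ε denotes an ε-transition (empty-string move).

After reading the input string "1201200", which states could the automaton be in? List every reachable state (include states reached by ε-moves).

{a, c, e, g, h, i}

Start in {a}.
Read '1': a→{f}; now {f}.
Read '2': f→{a, c, f}; union {a, c, f}; ε-closure = {a, c, f, h}.
Read '0': a→{a, g}, c→{c, g, i}, f→{c, h}, h→∅; now {a, c, g, h, i}.
Read '1': a→{f}, c→{c, d}, g→{c, e}, h→∅, i→{a, b, e, f}; union {a, b, c, d, e, f}; ε-closure = {a, b, c, d, e, f, h}.
Read '2': a→{d, e, i}, b→{h}, c→∅, d→∅, e→{f}, f→{a, c, f}, h→{b, f, i}; now {a, b, c, d, e, f, h, i}.
Read '0': a→{a, g}, b→{i}, c→{c, g, i}, d→{i}, e→{i}, f→{c, h}, h→∅, i→{e}; now {a, c, e, g, h, i}.
Read '0': a→{a, g}, c→{c, g, i}, e→{i}, g→∅, h→∅, i→{e}; union {a, c, e, g, i}; ε-closure = {a, c, e, g, h, i}.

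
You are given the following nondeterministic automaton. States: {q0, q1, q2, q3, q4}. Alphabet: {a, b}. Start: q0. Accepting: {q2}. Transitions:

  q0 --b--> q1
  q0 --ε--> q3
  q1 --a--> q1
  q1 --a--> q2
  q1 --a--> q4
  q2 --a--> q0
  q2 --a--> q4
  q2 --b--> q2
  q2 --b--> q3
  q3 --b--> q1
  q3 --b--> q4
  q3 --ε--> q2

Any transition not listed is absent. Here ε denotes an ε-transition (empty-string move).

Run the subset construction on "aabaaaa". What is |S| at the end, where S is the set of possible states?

Start: ε-closure({q0}) = {q0, q2, q3}.
Read 'a': {q0, q2, q3} → {q0, q2, q3, q4}.
Read 'a': {q0, q2, q3, q4} → {q0, q2, q3, q4}.
Read 'b': {q0, q2, q3, q4} → {q1, q2, q3, q4}.
Read 'a': {q1, q2, q3, q4} → {q0, q1, q2, q3, q4}.
Read 'a': {q0, q1, q2, q3, q4} → {q0, q1, q2, q3, q4}.
Read 'a': {q0, q1, q2, q3, q4} → {q0, q1, q2, q3, q4}.
Read 'a': {q0, q1, q2, q3, q4} → {q0, q1, q2, q3, q4}.
That set has 5 states.

5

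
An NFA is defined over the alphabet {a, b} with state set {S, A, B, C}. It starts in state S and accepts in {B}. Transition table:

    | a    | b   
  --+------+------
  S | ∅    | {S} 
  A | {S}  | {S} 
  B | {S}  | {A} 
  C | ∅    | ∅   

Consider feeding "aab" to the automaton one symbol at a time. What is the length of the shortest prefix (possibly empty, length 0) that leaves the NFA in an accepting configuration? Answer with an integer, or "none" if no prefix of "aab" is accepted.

none

Start in {S}.
Read 'a': S→∅; now ∅.
The set is empty and remains empty for the remaining 2 symbols.
No reachable set along the way intersects F.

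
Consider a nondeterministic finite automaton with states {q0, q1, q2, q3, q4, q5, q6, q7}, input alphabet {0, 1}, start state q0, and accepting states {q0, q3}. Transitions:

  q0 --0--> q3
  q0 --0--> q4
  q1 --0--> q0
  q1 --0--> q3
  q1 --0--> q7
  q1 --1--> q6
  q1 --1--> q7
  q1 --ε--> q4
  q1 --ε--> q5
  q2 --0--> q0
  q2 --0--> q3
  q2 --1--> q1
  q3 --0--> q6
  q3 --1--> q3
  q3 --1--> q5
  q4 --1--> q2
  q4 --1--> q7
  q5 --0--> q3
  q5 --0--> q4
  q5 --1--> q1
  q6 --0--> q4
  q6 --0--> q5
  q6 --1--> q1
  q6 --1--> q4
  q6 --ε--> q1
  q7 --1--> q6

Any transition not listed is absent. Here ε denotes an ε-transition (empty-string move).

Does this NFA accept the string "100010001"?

No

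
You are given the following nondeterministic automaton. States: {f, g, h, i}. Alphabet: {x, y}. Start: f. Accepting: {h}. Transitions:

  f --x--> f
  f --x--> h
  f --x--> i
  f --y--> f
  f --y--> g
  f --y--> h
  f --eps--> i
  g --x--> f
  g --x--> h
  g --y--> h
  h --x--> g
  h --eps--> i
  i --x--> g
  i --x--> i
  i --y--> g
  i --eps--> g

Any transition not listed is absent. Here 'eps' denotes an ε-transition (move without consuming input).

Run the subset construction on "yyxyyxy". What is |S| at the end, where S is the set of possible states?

Start: ε-closure({f}) = {f, g, i}.
Read 'y': {f, g, i} → {f, g, h, i}.
Read 'y': {f, g, h, i} → {f, g, h, i}.
Read 'x': {f, g, h, i} → {f, g, h, i}.
Read 'y': {f, g, h, i} → {f, g, h, i}.
Read 'y': {f, g, h, i} → {f, g, h, i}.
Read 'x': {f, g, h, i} → {f, g, h, i}.
Read 'y': {f, g, h, i} → {f, g, h, i}.
That set has 4 states.

4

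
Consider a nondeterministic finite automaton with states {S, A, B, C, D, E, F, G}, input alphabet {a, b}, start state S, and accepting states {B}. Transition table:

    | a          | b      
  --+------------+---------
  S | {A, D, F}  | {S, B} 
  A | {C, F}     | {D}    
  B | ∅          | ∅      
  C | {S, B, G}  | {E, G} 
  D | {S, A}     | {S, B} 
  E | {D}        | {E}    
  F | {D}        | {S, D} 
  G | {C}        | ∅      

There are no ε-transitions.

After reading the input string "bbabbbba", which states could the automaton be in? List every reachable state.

{A, D, F}

Start in {S}.
Read 'b': {S} → {S, B}.
Read 'b': {S, B} → {S, B}.
Read 'a': {S, B} → {A, D, F}.
Read 'b': {A, D, F} → {S, B, D}.
Read 'b': {S, B, D} → {S, B}.
Read 'b': {S, B} → {S, B}.
Read 'b': {S, B} → {S, B}.
Read 'a': {S, B} → {A, D, F}.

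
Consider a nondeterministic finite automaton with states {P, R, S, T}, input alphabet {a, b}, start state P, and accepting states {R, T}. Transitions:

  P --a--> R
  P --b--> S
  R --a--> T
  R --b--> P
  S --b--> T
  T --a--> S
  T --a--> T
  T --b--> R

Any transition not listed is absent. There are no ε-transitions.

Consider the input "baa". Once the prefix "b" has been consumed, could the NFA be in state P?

No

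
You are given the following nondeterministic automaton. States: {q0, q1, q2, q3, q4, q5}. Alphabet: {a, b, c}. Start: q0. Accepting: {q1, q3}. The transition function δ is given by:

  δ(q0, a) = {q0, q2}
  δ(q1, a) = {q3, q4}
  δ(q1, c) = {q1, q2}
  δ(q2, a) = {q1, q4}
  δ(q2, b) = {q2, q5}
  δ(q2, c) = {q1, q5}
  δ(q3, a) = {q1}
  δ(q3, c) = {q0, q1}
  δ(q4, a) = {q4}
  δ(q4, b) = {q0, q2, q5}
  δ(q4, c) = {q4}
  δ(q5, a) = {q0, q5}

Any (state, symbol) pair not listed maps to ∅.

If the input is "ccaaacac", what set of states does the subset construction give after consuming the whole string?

∅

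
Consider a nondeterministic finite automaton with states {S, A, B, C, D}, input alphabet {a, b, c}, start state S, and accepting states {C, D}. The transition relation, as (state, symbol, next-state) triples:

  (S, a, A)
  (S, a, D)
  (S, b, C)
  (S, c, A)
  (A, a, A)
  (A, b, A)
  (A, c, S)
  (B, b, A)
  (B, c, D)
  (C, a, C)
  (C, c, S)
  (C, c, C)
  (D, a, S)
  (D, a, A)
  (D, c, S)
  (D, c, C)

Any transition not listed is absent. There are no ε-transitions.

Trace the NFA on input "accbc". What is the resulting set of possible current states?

Start in {S}.
Read 'a': S→{A, D}; now {A, D}.
Read 'c': A→{S}, D→{S, C}; now {S, C}.
Read 'c': S→{A}, C→{S, C}; now {S, A, C}.
Read 'b': S→{C}, A→{A}, C→∅; now {A, C}.
Read 'c': A→{S}, C→{S, C}; now {S, C}.

{S, C}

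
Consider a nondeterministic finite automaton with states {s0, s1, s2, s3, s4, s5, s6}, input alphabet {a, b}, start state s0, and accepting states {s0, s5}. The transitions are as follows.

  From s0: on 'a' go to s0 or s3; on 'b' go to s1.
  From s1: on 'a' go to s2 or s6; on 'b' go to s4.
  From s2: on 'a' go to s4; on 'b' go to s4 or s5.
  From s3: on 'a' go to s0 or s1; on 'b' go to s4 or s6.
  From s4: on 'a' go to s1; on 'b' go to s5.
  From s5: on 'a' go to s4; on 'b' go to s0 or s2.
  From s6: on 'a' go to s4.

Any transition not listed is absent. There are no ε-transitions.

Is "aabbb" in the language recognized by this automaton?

Yes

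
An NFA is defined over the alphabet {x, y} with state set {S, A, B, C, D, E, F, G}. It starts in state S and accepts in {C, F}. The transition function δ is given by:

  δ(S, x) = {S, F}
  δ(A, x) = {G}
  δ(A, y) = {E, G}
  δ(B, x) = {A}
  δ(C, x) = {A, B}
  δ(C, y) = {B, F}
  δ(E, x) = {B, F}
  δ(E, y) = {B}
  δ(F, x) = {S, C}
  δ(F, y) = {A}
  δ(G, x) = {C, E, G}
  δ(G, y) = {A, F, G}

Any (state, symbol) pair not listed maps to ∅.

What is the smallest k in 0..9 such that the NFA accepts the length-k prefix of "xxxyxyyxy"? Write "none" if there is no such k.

Start in {S}.
Read 'x': {S} → {S, F}.
None of the earlier sets intersect F, but {S, F} does.

1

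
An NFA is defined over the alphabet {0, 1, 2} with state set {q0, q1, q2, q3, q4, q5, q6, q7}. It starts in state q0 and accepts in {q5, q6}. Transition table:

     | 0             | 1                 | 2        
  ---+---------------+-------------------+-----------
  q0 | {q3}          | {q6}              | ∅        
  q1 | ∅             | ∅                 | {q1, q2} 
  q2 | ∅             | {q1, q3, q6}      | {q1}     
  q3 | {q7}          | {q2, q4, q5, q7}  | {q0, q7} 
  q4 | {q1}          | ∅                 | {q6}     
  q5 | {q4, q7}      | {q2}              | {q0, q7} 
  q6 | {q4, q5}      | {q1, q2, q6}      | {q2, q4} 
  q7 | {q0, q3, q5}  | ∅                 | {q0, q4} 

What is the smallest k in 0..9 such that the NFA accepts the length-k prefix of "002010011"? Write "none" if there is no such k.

Start in {q0}.
Read '0': {q0} → {q3}.
Read '0': {q3} → {q7}.
Read '2': {q7} → {q0, q4}.
Read '0': {q0, q4} → {q1, q3}.
Read '1': {q1, q3} → {q2, q4, q5, q7}.
None of the earlier sets intersect F, but {q2, q4, q5, q7} does.

5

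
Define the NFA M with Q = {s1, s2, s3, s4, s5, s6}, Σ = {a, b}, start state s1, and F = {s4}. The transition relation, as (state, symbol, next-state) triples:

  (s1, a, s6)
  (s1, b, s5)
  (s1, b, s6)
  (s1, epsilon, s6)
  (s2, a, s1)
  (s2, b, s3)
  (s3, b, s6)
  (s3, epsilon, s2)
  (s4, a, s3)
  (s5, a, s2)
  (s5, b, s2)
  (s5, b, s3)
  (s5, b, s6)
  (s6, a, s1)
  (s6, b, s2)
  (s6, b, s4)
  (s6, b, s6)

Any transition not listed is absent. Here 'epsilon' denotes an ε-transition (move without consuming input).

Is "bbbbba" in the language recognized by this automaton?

No

Start: ε-closure({s1}) = {s1, s6}.
Read 'b': s1→{s5, s6}, s6→{s2, s4, s6}; now {s2, s4, s5, s6}.
Read 'b': s2→{s3}, s4→∅, s5→{s2, s3, s6}, s6→{s2, s4, s6}; now {s2, s3, s4, s6}.
Read 'b': s2→{s3}, s3→{s6}, s4→∅, s6→{s2, s4, s6}; now {s2, s3, s4, s6}.
Read 'b': s2→{s3}, s3→{s6}, s4→∅, s6→{s2, s4, s6}; now {s2, s3, s4, s6}.
Read 'b': s2→{s3}, s3→{s6}, s4→∅, s6→{s2, s4, s6}; now {s2, s3, s4, s6}.
Read 'a': s2→{s1}, s3→∅, s4→{s3}, s6→{s1}; union {s1, s3}; ε-closure = {s1, s2, s3, s6}.
The final set {s1, s2, s3, s6} contains no accepting state.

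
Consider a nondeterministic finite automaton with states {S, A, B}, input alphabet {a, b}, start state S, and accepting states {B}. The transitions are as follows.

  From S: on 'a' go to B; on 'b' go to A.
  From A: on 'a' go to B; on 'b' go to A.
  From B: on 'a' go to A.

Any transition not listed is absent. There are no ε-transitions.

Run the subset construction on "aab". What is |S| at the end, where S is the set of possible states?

1

Start in {S}.
Read 'a': {S} → {B}.
Read 'a': {B} → {A}.
Read 'b': {A} → {A}.
That set has 1 state.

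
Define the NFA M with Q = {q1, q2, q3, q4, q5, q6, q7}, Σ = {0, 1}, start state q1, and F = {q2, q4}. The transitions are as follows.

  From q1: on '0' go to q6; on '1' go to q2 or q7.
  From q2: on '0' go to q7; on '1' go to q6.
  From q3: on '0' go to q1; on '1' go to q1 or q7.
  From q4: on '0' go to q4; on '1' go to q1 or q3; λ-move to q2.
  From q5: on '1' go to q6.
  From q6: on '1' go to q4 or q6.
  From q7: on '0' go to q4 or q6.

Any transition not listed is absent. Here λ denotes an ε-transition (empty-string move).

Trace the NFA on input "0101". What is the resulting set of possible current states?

{q1, q3, q6}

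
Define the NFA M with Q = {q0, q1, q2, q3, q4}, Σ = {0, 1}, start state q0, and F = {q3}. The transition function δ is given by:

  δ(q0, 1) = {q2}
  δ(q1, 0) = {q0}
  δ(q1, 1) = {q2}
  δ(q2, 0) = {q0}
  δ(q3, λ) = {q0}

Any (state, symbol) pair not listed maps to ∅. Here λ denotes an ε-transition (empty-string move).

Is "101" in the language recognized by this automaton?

Start in {q0}.
Read '1': {q0} → {q2}.
Read '0': {q2} → {q0}.
Read '1': {q0} → {q2}.
The final set {q2} contains no accepting state.

No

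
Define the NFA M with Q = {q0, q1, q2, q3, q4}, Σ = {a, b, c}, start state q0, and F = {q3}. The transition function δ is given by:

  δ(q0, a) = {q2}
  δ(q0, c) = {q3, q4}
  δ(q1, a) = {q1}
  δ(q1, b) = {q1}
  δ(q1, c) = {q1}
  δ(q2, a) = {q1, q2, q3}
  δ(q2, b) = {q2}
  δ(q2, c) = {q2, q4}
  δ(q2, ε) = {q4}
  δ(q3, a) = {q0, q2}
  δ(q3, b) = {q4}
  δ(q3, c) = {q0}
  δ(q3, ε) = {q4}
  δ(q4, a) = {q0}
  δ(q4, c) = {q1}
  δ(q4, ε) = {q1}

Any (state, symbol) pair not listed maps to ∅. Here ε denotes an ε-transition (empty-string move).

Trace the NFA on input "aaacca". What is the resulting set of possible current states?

Start in {q0}.
Read 'a': {q0} → {q1, q2, q4}.
Read 'a': {q1, q2, q4} → {q0, q1, q2, q3, q4}.
Read 'a': {q0, q1, q2, q3, q4} → {q0, q1, q2, q3, q4}.
Read 'c': {q0, q1, q2, q3, q4} → {q0, q1, q2, q3, q4}.
Read 'c': {q0, q1, q2, q3, q4} → {q0, q1, q2, q3, q4}.
Read 'a': {q0, q1, q2, q3, q4} → {q0, q1, q2, q3, q4}.

{q0, q1, q2, q3, q4}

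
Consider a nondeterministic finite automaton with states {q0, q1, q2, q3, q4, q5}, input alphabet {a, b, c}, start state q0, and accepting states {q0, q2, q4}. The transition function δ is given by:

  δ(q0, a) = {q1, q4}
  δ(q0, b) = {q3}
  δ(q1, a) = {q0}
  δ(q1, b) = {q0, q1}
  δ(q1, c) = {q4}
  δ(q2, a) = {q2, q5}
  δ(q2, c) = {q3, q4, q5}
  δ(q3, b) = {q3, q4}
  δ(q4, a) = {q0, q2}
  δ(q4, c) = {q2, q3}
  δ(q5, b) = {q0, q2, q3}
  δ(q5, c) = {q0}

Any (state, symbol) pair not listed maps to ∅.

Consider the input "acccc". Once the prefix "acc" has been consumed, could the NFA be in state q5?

Yes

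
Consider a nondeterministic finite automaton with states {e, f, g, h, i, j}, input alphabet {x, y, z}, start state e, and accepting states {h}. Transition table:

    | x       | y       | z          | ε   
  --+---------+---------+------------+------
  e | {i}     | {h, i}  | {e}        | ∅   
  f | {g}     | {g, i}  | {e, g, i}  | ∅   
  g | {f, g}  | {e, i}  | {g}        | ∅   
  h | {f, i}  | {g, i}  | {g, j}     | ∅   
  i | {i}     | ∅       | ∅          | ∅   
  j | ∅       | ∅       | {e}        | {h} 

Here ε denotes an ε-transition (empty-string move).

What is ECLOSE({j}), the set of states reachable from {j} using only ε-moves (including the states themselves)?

Begin with {j}.
ε-move j → h; add h.

{h, j}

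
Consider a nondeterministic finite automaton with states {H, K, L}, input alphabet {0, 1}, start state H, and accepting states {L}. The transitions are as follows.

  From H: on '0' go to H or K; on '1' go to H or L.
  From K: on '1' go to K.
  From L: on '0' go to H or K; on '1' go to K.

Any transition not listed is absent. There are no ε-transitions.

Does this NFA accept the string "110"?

No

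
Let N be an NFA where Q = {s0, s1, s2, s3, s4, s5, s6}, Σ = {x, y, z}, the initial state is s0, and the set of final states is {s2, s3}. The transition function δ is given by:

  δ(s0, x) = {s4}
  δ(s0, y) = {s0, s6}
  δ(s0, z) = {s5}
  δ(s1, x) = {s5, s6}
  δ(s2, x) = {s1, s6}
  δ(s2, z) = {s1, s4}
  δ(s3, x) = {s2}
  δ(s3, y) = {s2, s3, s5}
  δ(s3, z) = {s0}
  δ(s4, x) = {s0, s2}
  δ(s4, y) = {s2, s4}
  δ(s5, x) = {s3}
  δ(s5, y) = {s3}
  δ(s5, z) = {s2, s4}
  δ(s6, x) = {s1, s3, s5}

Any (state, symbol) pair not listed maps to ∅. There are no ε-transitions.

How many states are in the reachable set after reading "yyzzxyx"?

Start in {s0}.
Read 'y': s0→{s0, s6}; now {s0, s6}.
Read 'y': s0→{s0, s6}, s6→∅; now {s0, s6}.
Read 'z': s0→{s5}, s6→∅; now {s5}.
Read 'z': s5→{s2, s4}; now {s2, s4}.
Read 'x': s2→{s1, s6}, s4→{s0, s2}; now {s0, s1, s2, s6}.
Read 'y': s0→{s0, s6}, s1→∅, s2→∅, s6→∅; now {s0, s6}.
Read 'x': s0→{s4}, s6→{s1, s3, s5}; now {s1, s3, s4, s5}.
That set has 4 states.

4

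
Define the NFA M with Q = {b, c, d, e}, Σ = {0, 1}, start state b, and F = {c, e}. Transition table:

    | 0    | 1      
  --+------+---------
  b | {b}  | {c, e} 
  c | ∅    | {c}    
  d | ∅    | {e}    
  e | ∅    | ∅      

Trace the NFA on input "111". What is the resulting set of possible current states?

Start in {b}.
Read '1': {b} → {c, e}.
Read '1': {c, e} → {c}.
Read '1': {c} → {c}.

{c}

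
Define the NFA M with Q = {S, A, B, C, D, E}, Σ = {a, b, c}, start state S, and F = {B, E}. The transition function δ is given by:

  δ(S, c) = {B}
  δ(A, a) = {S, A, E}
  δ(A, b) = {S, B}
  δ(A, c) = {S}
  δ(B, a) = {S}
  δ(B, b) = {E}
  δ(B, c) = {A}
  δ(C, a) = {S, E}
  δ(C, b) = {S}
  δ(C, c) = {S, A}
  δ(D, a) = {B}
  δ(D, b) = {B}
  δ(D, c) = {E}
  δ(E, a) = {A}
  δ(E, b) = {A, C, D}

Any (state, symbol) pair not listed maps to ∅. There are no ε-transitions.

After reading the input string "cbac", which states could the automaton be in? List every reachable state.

Start in {S}.
Read 'c': S→{B}; now {B}.
Read 'b': B→{E}; now {E}.
Read 'a': E→{A}; now {A}.
Read 'c': A→{S}; now {S}.

{S}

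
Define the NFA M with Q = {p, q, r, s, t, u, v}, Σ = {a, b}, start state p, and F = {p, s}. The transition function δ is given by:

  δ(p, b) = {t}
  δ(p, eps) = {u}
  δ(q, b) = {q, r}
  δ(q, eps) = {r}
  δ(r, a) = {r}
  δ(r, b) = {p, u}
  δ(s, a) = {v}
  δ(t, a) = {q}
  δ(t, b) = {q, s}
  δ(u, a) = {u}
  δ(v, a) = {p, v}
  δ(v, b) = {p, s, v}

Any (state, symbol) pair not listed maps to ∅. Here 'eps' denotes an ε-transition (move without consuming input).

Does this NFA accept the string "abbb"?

Start: ε-closure({p}) = {p, u}.
Read 'a': {p, u} → {u}.
Read 'b': {u} → ∅.
The set is empty and remains empty for the remaining 2 symbols.
The final set ∅ contains no accepting state.

No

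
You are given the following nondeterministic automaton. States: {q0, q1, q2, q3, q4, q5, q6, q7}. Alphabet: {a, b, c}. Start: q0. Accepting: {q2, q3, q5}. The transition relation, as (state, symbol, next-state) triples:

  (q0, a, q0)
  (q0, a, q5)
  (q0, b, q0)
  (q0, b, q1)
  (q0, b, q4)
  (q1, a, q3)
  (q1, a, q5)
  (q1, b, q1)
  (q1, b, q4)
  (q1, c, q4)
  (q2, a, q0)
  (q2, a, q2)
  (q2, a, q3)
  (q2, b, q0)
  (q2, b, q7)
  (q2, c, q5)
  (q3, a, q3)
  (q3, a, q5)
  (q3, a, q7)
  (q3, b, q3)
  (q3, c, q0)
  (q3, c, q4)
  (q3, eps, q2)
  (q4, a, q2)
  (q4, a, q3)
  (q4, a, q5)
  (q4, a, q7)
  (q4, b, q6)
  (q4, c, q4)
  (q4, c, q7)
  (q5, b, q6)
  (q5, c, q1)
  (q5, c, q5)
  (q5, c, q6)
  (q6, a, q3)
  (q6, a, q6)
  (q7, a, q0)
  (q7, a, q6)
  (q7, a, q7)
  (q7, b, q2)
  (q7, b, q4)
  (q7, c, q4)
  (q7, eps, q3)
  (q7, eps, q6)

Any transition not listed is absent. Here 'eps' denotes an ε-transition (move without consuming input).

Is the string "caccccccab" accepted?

Start in {q0}.
Read 'c': q0→∅; now ∅.
The set is empty and remains empty for the remaining 9 symbols.
The final set ∅ contains no accepting state.

No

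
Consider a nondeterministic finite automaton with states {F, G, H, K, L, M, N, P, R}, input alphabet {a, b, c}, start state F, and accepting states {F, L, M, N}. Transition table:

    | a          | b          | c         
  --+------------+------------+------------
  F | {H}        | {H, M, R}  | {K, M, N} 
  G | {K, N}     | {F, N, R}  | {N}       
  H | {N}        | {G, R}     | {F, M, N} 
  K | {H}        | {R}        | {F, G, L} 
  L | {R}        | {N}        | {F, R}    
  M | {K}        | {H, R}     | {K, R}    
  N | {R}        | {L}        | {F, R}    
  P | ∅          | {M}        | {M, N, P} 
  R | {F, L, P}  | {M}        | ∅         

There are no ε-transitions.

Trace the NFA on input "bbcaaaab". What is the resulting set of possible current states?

{G, H, L, M, N, R}

Start in {F}.
Read 'b': F→{H, M, R}; now {H, M, R}.
Read 'b': H→{G, R}, M→{H, R}, R→{M}; now {G, H, M, R}.
Read 'c': G→{N}, H→{F, M, N}, M→{K, R}, R→∅; now {F, K, M, N, R}.
Read 'a': F→{H}, K→{H}, M→{K}, N→{R}, R→{F, L, P}; now {F, H, K, L, P, R}.
Read 'a': F→{H}, H→{N}, K→{H}, L→{R}, P→∅, R→{F, L, P}; now {F, H, L, N, P, R}.
Read 'a': F→{H}, H→{N}, L→{R}, N→{R}, P→∅, R→{F, L, P}; now {F, H, L, N, P, R}.
Read 'a': F→{H}, H→{N}, L→{R}, N→{R}, P→∅, R→{F, L, P}; now {F, H, L, N, P, R}.
Read 'b': F→{H, M, R}, H→{G, R}, L→{N}, N→{L}, P→{M}, R→{M}; now {G, H, L, M, N, R}.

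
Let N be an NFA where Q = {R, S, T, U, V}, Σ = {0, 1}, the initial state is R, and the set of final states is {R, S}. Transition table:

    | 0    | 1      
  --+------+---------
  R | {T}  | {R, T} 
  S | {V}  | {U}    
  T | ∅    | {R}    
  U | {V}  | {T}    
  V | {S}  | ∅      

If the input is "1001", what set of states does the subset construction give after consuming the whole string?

Start in {R}.
Read '1': R→{R, T}; now {R, T}.
Read '0': R→{T}, T→∅; now {T}.
Read '0': T→∅; now ∅.
The set is empty and remains empty for the remaining 1 symbol.

∅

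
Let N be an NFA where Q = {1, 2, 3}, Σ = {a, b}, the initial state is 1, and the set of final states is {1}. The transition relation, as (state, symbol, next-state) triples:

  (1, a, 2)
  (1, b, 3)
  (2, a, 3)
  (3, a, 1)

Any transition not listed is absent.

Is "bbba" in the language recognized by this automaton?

Start in {1}.
Read 'b': {1} → {3}.
Read 'b': {3} → ∅.
The set is empty and remains empty for the remaining 2 symbols.
The final set ∅ contains no accepting state.

No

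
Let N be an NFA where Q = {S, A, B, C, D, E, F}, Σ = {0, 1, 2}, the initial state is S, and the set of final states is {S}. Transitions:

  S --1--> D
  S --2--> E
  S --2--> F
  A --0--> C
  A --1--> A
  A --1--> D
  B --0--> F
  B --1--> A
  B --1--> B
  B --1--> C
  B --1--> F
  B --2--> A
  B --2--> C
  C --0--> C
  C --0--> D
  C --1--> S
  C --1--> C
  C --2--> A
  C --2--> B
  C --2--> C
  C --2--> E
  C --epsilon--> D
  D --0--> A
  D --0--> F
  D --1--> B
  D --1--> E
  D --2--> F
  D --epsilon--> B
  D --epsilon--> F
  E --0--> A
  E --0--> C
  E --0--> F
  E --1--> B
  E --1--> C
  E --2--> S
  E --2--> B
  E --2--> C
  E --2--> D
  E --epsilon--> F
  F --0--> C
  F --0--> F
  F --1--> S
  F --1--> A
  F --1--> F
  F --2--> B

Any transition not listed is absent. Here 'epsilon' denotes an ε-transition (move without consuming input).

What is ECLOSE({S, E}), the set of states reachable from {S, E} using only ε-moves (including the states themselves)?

{S, E, F}

Begin with {S, E}.
ε-move E → F; add F.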